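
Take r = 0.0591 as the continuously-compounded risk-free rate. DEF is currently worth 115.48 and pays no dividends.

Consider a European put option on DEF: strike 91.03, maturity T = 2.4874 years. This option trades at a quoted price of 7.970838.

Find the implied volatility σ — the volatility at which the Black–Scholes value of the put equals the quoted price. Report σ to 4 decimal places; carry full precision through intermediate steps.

sigma = 0.3628

At σ = 0.3628 the Black–Scholes value reproduces the quote:
σ√T = 0.3628·√2.4874 = 0.572190
d₁ = (ln(S/K) + (r+σ²/2)T) / (σ√T) = (ln(115.48/91.03) + (0.0591+0.3628²/2)·2.4874) / 0.572190 = (0.237908 + 0.310706) / 0.572190 = 0.958798
d₂ = d₁ − σ√T = 0.958798 − 0.572190 = 0.386608
e^{−rT} = 0.863289
N(−d₁) = 0.168830,  N(−d₂) = 0.349523
V = K·e^{−rT}·N(−d₂) − S·N(−d₁) = 27.467370 − 19.496532 = 7.970838 (matching the quote); vega is positive throughout, so no other σ reproduces this price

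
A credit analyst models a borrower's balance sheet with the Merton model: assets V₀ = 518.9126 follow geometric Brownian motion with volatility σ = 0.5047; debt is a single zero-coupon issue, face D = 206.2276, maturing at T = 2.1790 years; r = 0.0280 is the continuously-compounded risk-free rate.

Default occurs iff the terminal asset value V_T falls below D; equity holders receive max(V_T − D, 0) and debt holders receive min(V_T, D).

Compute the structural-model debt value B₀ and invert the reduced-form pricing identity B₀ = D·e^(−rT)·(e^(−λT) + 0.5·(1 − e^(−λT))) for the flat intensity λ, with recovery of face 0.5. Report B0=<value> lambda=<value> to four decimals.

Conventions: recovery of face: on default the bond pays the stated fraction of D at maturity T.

Equity is a call on the firm's assets struck at D = 206.2276:
d₁ = [ln(V₀/D) + (r + σ²/2)T] / (σ√T)
   = [ln(518.9126/206.2276) + (0.0280 + 0.5·0.5047²)·2.1790] / (0.5047·√2.1790)
   = [0.922755 + 0.338532] / 0.745010 = 1.692980
d₂ = d₁ − σ√T = 1.692980 − 0.745010 = 0.947971
N(d₁) = 0.954770,  N(d₂) = 0.828428,  e^(−rT) = 0.940812
E₀ = V₀·N(d₁) − D·e^(−rT)·N(d₂)
   = 518.9126·0.954770 − 206.2276·0.940812·0.828428 = 334.709674
B₀ = V₀ − E₀ = 518.9126 − 334.709674 = 184.202926
e^(−λT) = (B₀·e^(rT)/D − 0.5)/(1 − 0.5) = (184.2029·1.062912/206.2276 − 0.5)/0.5 = 0.89878961
λ = −ln(0.89878961)/2.1790 = 0.048970

B0=184.2029 lambda=0.0490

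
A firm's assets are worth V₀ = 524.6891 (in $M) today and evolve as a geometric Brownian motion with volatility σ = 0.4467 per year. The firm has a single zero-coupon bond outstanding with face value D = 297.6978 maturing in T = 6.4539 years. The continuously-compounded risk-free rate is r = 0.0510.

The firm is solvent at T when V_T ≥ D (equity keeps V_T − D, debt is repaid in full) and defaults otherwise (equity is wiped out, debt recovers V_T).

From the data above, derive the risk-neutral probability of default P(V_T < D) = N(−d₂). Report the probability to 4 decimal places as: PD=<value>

PD=0.4121

With assets at 524.6891 and a single debt payment of 297.6978 at 6.4539 years:
d₁ = [ln(V₀/D) + (r + σ²/2)T] / (σ√T)
   = [ln(524.6891/297.6978) + (0.0510 + 0.5·0.4467²)·6.4539] / (0.4467·√6.4539)
   = [0.566727 + 0.973057] / 1.134820 = 1.356853
d₂ = d₁ − σ√T = 1.356853 − 1.134820 = 0.222033
risk-neutral PD = N(−d₂) = N(-0.222033) = 0.412144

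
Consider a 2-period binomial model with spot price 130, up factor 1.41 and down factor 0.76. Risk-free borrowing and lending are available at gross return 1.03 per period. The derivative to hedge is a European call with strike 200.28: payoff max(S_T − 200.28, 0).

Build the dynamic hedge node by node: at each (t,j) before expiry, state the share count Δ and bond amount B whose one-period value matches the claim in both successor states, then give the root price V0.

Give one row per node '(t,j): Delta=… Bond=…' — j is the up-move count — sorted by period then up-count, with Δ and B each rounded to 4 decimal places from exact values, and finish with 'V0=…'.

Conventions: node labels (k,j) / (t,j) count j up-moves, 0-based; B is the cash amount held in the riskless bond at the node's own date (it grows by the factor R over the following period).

(0,0): Delta=0.2776 Bond=-26.6316
(1,0): Delta=0.0000 Bond=0.0000
(1,1): Delta=0.4883 Bond=-66.0366
V0=9.4612

Under the risk-neutral measure, an up-move has probability p* = (R−d)/(u−d) = 0.4154 and values discount at R = 1.03.
At maturity the claim pays: V(2,0)=0.0000, V(2,1)=0.0000, V(2,2)=58.1730
Node (1,0) S=98.8000: V=(p*·0.0000+(1−p*)·0.0000)/1.03=0.0000; Δ=(0.0000−0.0000)/(139.3080−75.0880)=0.0000; B=V−Δ·S=0.0000
Node (1,1) S=183.3000: V=(p*·58.1730+(1−p*)·0.0000)/1.03=23.4604; Δ=(58.1730−0.0000)/(258.4530−139.3080)=0.4883; B=V−Δ·S=-66.0366
Node (0,0) S=130.0000: V=(p*·23.4604+(1−p*)·0.0000)/1.03=9.4612; Δ=(23.4604−0.0000)/(183.3000−98.8000)=0.2776; B=V−Δ·S=-26.6316
Verification: the root portfolio costs Δ(0,0)·S0 + B(0,0) = 9.4612, matching V0.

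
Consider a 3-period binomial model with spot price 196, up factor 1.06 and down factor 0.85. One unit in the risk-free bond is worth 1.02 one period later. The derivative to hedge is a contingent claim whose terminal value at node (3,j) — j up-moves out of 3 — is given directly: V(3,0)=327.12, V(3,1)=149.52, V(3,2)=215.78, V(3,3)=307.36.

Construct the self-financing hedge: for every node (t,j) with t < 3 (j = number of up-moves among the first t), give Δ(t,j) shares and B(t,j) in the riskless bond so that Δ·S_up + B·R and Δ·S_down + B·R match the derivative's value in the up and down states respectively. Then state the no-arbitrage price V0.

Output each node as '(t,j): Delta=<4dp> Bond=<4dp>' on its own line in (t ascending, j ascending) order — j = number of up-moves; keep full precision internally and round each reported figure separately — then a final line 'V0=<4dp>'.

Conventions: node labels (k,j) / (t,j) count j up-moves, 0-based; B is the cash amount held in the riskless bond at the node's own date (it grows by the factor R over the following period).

(0,0): Delta=1.7282 Bond=-94.3830
(1,0): Delta=0.5551 Bond=99.1574
(1,1): Delta=1.9495 Bond=-142.2538
(2,0): Delta=-5.9721 Bond=1025.4678
(2,1): Delta=1.7867 Bond=-116.3483
(2,2): Delta=1.9802 Bond=-151.8637
V0=244.3392

The replicating-portfolio and risk-neutral prices coincide; use p* = (1.02−0.85)/(1.06−0.85) = 0.8095 for the latter.
At maturity the claim pays: V(3,0)=327.1200, V(3,1)=149.5200, V(3,2)=215.7800, V(3,3)=307.3600
  t=2,j=0: stock 141.6100 → up 150.1066 (V=149.5200), down 120.3685 (V=327.1200). Price 179.7535; hedge Δ=-5.9721, bond B=1025.4678.
  t=2,j=1: stock 176.5960 → up 187.1918 (V=215.7800), down 150.1066 (V=149.5200). Price 199.1755; hedge Δ=1.7867, bond B=-116.3483.
  t=2,j=2: stock 220.2256 → up 233.4391 (V=307.3600), down 187.1918 (V=215.7800). Price 284.2316; hedge Δ=1.9802, bond B=-151.8637.
  t=1,j=0: stock 166.6000 → up 176.5960 (V=199.1755), down 141.6100 (V=179.7535). Price 191.6432; hedge Δ=0.5551, bond B=99.1574.
  t=1,j=1: stock 207.7600 → up 220.2256 (V=284.2316), down 176.5960 (V=199.1755). Price 262.7749; hedge Δ=1.9495, bond B=-142.2538.
  t=0,j=0: stock 196.0000 → up 207.7600 (V=262.7749), down 166.6000 (V=191.6432). Price 244.3392; hedge Δ=1.7282, bond B=-94.3830.
Verification: the root portfolio costs Δ(0,0)·S0 + B(0,0) = 244.3392, matching V0.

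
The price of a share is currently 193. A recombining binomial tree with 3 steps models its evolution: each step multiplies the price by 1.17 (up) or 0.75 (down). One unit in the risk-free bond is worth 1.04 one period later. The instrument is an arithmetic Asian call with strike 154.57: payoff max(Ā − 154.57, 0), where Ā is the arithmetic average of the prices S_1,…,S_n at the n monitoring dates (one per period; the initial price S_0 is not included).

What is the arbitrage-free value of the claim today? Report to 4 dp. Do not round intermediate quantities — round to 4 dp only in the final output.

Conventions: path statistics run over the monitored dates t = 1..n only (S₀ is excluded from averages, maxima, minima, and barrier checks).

Set p* = 0.6905 (from d < R < u); the path-dependent value is the discounted p*-expectation over all price paths.
Enumerate all 2^3 = 8 price paths (U = up ×1.17, D = down ×0.75); each path with k up-moves has probability p*^k·(1−p*)^(3−k).
DDD: Ā=111.5781, payoff=0.0000, prob=0.029654
UDD: Ā=174.0619, payoff=19.4919, prob=0.066151
DUD: Ā=147.0419, payoff=0.0000, prob=0.066151
UUD: Ā=229.3853, payoff=74.8153, prob=0.147568
DDU: Ā=126.7769, payoff=0.0000, prob=0.066151
UDU: Ā=197.7719, payoff=43.2019, prob=0.147568
DUU: Ā=170.7519, payoff=16.1819, prob=0.147568
UUU: Ā=266.3730, payoff=111.8030, prob=0.329190
Price = Σ prob·payoff / R^3 = 57.897267 / 1.124864 = 51.4705

price = 51.4705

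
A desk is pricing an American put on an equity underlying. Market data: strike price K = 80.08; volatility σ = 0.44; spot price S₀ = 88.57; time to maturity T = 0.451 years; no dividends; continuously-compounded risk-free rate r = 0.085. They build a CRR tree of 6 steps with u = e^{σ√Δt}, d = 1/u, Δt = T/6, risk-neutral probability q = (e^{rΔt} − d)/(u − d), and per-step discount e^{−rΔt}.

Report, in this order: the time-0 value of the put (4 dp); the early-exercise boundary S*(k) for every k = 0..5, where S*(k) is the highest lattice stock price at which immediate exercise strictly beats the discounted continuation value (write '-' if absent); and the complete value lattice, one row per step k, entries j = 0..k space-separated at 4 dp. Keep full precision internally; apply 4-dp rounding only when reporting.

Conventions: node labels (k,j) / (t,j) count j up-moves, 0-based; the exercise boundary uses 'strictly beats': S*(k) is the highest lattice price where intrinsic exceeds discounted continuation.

Δt=0.07517  u=1.12821  d=0.88636  q=0.49638  discount=0.99363
step 6 (expiry): payoffs max(K−S,0) = 37.1317 25.4129 10.4965 0.0000 0.0000 0.0000 0.0000
step 5: (k=5,j=0): S=48.4547, K−S=31.6253, hold=31.1153 ⇒ V=31.6253 exercise | (k=5,j=1): S=61.6760, K−S=18.4040, hold=17.8940 ⇒ V=18.4040 exercise | (k=5,j=2): S=78.5049, K−S=1.5751, hold=5.2526 ⇒ V=5.2526 continue | (k=5,j=3): S=99.9256, K−S=0.0000, hold=0.0000 ⇒ V=0.0000 continue | (k=5,j=4): S=127.1912, K−S=0.0000, hold=0.0000 ⇒ V=0.0000 continue | (k=5,j=5): S=161.8965, K−S=0.0000, hold=0.0000 ⇒ V=0.0000 continue  boundary S*=61.6760
step 4: (k=4,j=0): S=54.6671, K−S=25.4129, hold=24.9029 ⇒ V=25.4129 exercise | (k=4,j=1): S=69.5835, K−S=10.4965, hold=11.8002 ⇒ V=11.8002 continue | (k=4,j=2): S=88.5700, K−S=0.0000, hold=2.6284 ⇒ V=2.6284 continue | (k=4,j=3): S=112.7371, K−S=0.0000, hold=0.0000 ⇒ V=0.0000 continue | (k=4,j=4): S=143.4985, K−S=0.0000, hold=0.0000 ⇒ V=0.0000 continue  boundary S*=54.6671
step 3: (k=3,j=0): S=61.6760, K−S=18.4040, hold=18.5370 ⇒ V=18.5370 continue | (k=3,j=1): S=78.5049, K−S=1.5751, hold=7.2014 ⇒ V=7.2014 continue | (k=3,j=2): S=99.9256, K−S=0.0000, hold=1.3153 ⇒ V=1.3153 continue | (k=3,j=3): S=127.1912, K−S=0.0000, hold=0.0000 ⇒ V=0.0000 continue  boundary S*=-
step 2: (k=2,j=0): S=69.5835, K−S=10.4965, hold=12.8280 ⇒ V=12.8280 continue | (k=2,j=1): S=88.5700, K−S=0.0000, hold=4.2524 ⇒ V=4.2524 continue | (k=2,j=2): S=112.7371, K−S=0.0000, hold=0.6582 ⇒ V=0.6582 continue  boundary S*=-
step 1: (k=1,j=0): S=78.5049, K−S=1.5751, hold=8.5167 ⇒ V=8.5167 continue | (k=1,j=1): S=99.9256, K−S=0.0000, hold=2.4526 ⇒ V=2.4526 continue  boundary S*=-
step 0: (k=0,j=0): S=88.5700, K−S=0.0000, hold=5.4715 ⇒ V=5.4715 continue  boundary S*=-

price = 5.4715
boundary = - - - - 54.6671 61.6760
tree:
5.4715
8.5167 2.4526
12.8280 4.2524 0.6582
18.5370 7.2014 1.3153 0.0000
25.4129 11.8002 2.6284 0.0000 0.0000
31.6253 18.4040 5.2526 0.0000 0.0000 0.0000
37.1317 25.4129 10.4965 0.0000 0.0000 0.0000 0.0000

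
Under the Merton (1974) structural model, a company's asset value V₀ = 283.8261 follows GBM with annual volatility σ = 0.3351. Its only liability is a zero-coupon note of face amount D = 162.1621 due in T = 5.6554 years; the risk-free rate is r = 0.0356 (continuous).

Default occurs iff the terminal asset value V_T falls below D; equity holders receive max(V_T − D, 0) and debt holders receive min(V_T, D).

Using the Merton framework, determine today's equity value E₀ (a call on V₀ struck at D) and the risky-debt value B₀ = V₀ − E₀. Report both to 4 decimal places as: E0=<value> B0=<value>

With assets at 283.8261 and a single debt payment of 162.1621 at 5.6554 years:
d₁ = [ln(V₀/D) + (r + σ²/2)T] / (σ√T)
   = [ln(283.8261/162.1621) + (0.0356 + 0.5·0.3351²)·5.6554] / (0.3351·√5.6554)
   = [0.559765 + 0.518860] / 0.796904 = 1.353520
d₂ = d₁ − σ√T = 1.353520 − 0.796904 = 0.556616
N(d₁) = 0.912055,  N(d₂) = 0.711105,  e^(−rT) = 0.817641
E₀ = V₀·N(d₁) − D·e^(−rT)·N(d₂)
   = 283.8261·0.912055 − 162.1621·0.817641·0.711105 = 164.579418
B₀ = V₀ − E₀ = 283.8261 − 164.579418 = 119.246682

E0=164.5794 B0=119.2467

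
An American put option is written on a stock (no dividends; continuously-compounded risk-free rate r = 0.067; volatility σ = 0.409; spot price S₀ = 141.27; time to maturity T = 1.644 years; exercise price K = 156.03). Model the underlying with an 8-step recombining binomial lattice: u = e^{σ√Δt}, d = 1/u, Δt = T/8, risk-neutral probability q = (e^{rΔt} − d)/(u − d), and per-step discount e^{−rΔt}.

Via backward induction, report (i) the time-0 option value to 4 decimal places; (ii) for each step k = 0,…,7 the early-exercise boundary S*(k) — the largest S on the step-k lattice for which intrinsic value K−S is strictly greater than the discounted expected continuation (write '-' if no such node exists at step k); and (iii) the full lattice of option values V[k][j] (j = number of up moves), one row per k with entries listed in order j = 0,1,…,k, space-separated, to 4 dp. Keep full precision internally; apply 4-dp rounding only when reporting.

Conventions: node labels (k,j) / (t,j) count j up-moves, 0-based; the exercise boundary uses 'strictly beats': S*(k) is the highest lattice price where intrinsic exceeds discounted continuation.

price = 31.6407
boundary = - - 97.5004 80.9999 97.5004 80.9999 97.5004 117.3622
tree:
31.6407
43.7091 20.0211
58.5296 29.5767 10.6787
75.0301 42.3707 17.1465 4.2742
88.7381 58.5296 26.8127 7.6082 0.9380
100.1263 75.0301 40.5259 13.3513 1.8682 0.0000
109.5871 88.7381 58.5296 23.0031 3.7208 0.0000 0.0000
117.4469 100.1263 75.0301 38.6678 7.4108 0.0000 0.0000 0.0000
123.9765 109.5871 88.7381 58.5296 14.7600 0.0000 0.0000 0.0000 0.0000

params: Δt=0.20550 u=1.20371 d=0.83076 q=0.49095 e^(-rΔt)=0.98633
t_8 payoffs: 123.9765 109.5871 88.7381 58.5296 14.7600 0.0000 0.0000 0.0000 0.0000
t_7: node(7,0) S=38.5831 payoff=117.4469 vs cont=115.3133 → 117.4469 [stop]  node(7,1) S=55.9037 payoff=100.1263 vs cont=97.9927 → 100.1263 [stop]  node(7,2) S=80.9999 payoff=75.0301 vs cont=72.8965 → 75.0301 [stop]  node(7,3) S=117.3622 payoff=38.6678 vs cont=36.5343 → 38.6678 [stop]  node(7,4) S=170.0481 payoff=0.0000 vs cont=7.4108 → 7.4108 [wait]  node(7,5) S=246.3856 payoff=0.0000 vs cont=0.0000 → 0.0000 [wait]  node(7,6) S=356.9924 payoff=0.0000 vs cont=0.0000 → 0.0000 [wait]  node(7,7) S=517.2525 payoff=0.0000 vs cont=0.0000 → 0.0000 [wait]  ⇒ S*(7)=117.3622
t_6: node(6,0) S=46.4429 payoff=109.5871 vs cont=107.4535 → 109.5871 [stop]  node(6,1) S=67.2919 payoff=88.7381 vs cont=86.6045 → 88.7381 [stop]  node(6,2) S=97.5004 payoff=58.5296 vs cont=56.3960 → 58.5296 [stop]  node(6,3) S=141.2700 payoff=14.7600 vs cont=23.0031 → 23.0031 [wait]  node(6,4) S=204.6886 payoff=0.0000 vs cont=3.7208 → 3.7208 [wait]  node(6,5) S=296.5768 payoff=0.0000 vs cont=0.0000 → 0.0000 [wait]  node(6,6) S=429.7153 payoff=0.0000 vs cont=0.0000 → 0.0000 [wait]  ⇒ S*(6)=97.5004
t_5: node(5,0) S=55.9037 payoff=100.1263 vs cont=97.9927 → 100.1263 [stop]  node(5,1) S=80.9999 payoff=75.0301 vs cont=72.8965 → 75.0301 [stop]  node(5,2) S=117.3622 payoff=38.6678 vs cont=40.5259 → 40.5259 [wait]  node(5,3) S=170.0481 payoff=0.0000 vs cont=13.3513 → 13.3513 [wait]  node(5,4) S=246.3856 payoff=0.0000 vs cont=1.8682 → 1.8682 [wait]  node(5,5) S=356.9924 payoff=0.0000 vs cont=0.0000 → 0.0000 [wait]  ⇒ S*(5)=80.9999
t_4: node(4,0) S=67.2919 payoff=88.7381 vs cont=86.6045 → 88.7381 [stop]  node(4,1) S=97.5004 payoff=58.5296 vs cont=57.2958 → 58.5296 [stop]  node(4,2) S=141.2700 payoff=14.7600 vs cont=26.8127 → 26.8127 [wait]  node(4,3) S=204.6886 payoff=0.0000 vs cont=7.6082 → 7.6082 [wait]  node(4,4) S=296.5768 payoff=0.0000 vs cont=0.9380 → 0.9380 [wait]  ⇒ S*(4)=97.5004
t_3: node(3,0) S=80.9999 payoff=75.0301 vs cont=72.8965 → 75.0301 [stop]  node(3,1) S=117.3622 payoff=38.6678 vs cont=42.3707 → 42.3707 [wait]  node(3,2) S=170.0481 payoff=0.0000 vs cont=17.1465 → 17.1465 [wait]  node(3,3) S=246.3856 payoff=0.0000 vs cont=4.2742 → 4.2742 [wait]  ⇒ S*(3)=80.9999
t_2: node(2,0) S=97.5004 payoff=58.5296 vs cont=58.1891 → 58.5296 [stop]  node(2,1) S=141.2700 payoff=14.7600 vs cont=29.5767 → 29.5767 [wait]  node(2,2) S=204.6886 payoff=0.0000 vs cont=10.6787 → 10.6787 [wait]  ⇒ S*(2)=97.5004
t_1: node(1,0) S=117.3622 payoff=38.6678 vs cont=43.7091 → 43.7091 [wait]  node(1,1) S=170.0481 payoff=0.0000 vs cont=20.0211 → 20.0211 [wait]  ⇒ S*(1)=-
t_0: node(0,0) S=141.2700 payoff=14.7600 vs cont=31.6407 → 31.6407 [wait]  ⇒ S*(0)=-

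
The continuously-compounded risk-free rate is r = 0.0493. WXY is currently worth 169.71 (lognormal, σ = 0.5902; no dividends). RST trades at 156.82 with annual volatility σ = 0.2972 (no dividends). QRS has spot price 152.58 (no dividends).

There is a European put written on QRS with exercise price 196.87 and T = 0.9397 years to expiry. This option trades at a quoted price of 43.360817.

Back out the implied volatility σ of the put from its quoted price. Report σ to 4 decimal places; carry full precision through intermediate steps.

sigma = 0.3233

At σ = 0.3233 the Black–Scholes value reproduces the quote:
σ√T = 0.3233·√0.9397 = 0.313401
d₁ = (ln(S/K) + (r+σ²/2)T) / (σ√T) = (ln(152.58/196.87) + (0.0493+0.3233²/2)·0.9397) / 0.313401 = (-0.254855 + 0.095437) / 0.313401 = -0.508669
d₂ = d₁ − σ√T = -0.508669 − 0.313401 = -0.822070
e^{−rT} = 0.954730
N(−d₁) = 0.694508,  N(−d₂) = 0.794481
V = K·e^{−rT}·N(−d₂) − S·N(−d₁) = 149.328815 − 105.967998 = 43.360817 (the quoted price), and the Black–Scholes price is strictly increasing in σ, so σ is unique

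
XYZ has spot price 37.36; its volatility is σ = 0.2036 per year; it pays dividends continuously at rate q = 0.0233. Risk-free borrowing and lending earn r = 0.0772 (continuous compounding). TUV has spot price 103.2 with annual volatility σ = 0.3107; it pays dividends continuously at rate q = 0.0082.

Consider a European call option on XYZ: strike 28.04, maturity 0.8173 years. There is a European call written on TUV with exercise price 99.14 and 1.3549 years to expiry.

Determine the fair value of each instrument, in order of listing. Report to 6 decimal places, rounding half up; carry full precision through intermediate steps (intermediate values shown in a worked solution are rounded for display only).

[XYZ call K=28.04]
σ√T = 0.2036·√0.8173 = 0.184064
d₁ = (ln(S/K) + (r−q+σ²/2)T) / (σ√T) = (ln(37.36/28.04) + (0.0772−0.0233+0.2036²/2)·0.8173) / 0.184064 = (0.286969 + 0.060992) / 0.184064 = 1.890435
d₂ = d₁ − σ√T = 1.890435 − 0.184064 = 1.706371
e^{−rT} = 0.938854
e^{−qT} = 0.981137
N(d₁) = 0.970650,  N(d₂) = 0.956031
price = S·e^{−qT}·N(d₁) − K·e^{−rT}·N(d₂) = 35.579453 − 25.167942 = 10.411511
[TUV call K=99.14]
σ√T = 0.3107·√1.3549 = 0.361655
d₁ = (ln(S/K) + (r−q+σ²/2)T) / (σ√T) = (ln(103.2/99.14) + (0.0772−0.0082+0.3107²/2)·1.3549) / 0.361655 = (0.040136 + 0.158885) / 0.361655 = 0.550306
d₂ = d₁ − σ√T = 0.550306 − 0.361655 = 0.188651
e^{−rT} = 0.900686
e^{−qT} = 0.988951
N(d₁) = 0.708945,  N(d₂) = 0.574817
price = S·e^{−qT}·N(d₁) − K·e^{−rT}·N(d₂) = 72.354807 − 51.327717 = 21.027089

price(XYZ call K=28.04) = 10.411511
price(TUV call K=99.14) = 21.027089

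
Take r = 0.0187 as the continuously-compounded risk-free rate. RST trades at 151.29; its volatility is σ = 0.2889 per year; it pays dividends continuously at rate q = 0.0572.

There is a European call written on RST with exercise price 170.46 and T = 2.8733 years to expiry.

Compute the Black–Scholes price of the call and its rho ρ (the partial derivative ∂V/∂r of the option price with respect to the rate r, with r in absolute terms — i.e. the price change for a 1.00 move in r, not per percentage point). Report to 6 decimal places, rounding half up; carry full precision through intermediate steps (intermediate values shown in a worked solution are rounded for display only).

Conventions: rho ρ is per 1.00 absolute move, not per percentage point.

price = 14.405639
ρ = 110.238350

σ√T = 0.2889·√2.8733 = 0.489709
d₁ = (ln(S/K) + (r−q+σ²/2)T) / (σ√T) = (ln(151.29/170.46) + (0.0187−0.0572+0.2889²/2)·2.8733) / 0.489709 = (-0.119302 + 0.009285) / 0.489709 = -0.224657
d₂ = d₁ − σ√T = -0.224657 − 0.489709 = -0.714366
e^{−rT} = 0.947687
e^{−qT} = 0.848443
N(d₁) = 0.411123,  N(d₂) = 0.237500
Call price V = S·e^{−qT}·N(d₁) − K·e^{−rT}·N(d₂) = 52.772099 − 38.366460 = 14.405639
ρ = K·T·e^{−rT}·N(d₂) = 110.238350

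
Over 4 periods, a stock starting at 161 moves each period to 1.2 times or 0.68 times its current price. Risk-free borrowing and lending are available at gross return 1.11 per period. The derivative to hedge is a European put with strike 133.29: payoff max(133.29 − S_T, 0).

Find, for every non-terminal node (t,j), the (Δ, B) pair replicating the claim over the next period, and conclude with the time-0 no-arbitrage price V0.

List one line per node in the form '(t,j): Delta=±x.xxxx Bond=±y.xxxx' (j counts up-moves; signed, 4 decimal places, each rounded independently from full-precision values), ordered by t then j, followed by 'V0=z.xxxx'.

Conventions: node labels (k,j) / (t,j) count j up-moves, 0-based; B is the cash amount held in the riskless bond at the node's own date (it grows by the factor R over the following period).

(0,0): Delta=-0.1122 Bond=21.0601
(1,0): Delta=-0.4551 Bond=60.9168
(1,1): Delta=-0.0716 Bond=15.5195
(2,0): Delta=-1.0000 Bond=108.1812
(2,1): Delta=-0.3905 Bond=59.1277
(2,2): Delta=-0.0337 Bond=8.4566
(3,0): Delta=-1.0000 Bond=120.0811
(3,1): Delta=-1.0000 Bond=120.0811
(3,2): Delta=-0.3182 Bond=54.2353
(3,3): Delta=0.0000 Bond=0.0000
V0=2.9899

The replicating-portfolio and risk-neutral prices coincide; use p* = (1.11−0.68)/(1.2−0.68) = 0.8269 for the latter.
Payoffs at expiry: V(4,0)=98.8660, V(4,1)=72.5417, V(4,2)=26.0872, V(4,3)=0.0000, V(4,4)=0.0000
(3,0): S=50.6236. Δ = (V_up−V_dn)/(S_up−S_dn) = (72.5417−98.8660)/(60.7483−34.4240) = -1.0000. V = [p*·72.5417 + (1−p*)·98.8660]/1.11 = 69.4575. B = V − Δ·S = 120.0811.
(3,1): S=89.3357. Δ = (V_up−V_dn)/(S_up−S_dn) = (26.0872−72.5417)/(107.2028−60.7483) = -1.0000. V = [p*·26.0872 + (1−p*)·72.5417]/1.11 = 30.7454. B = V − Δ·S = 120.0811.
(3,2): S=157.6512. Δ = (V_up−V_dn)/(S_up−S_dn) = (0.0000−26.0872)/(189.1814−107.2028) = -0.3182. V = [p*·0.0000 + (1−p*)·26.0872]/1.11 = 4.0676. B = V − Δ·S = 54.2353.
(3,3): S=278.2080. Δ = (V_up−V_dn)/(S_up−S_dn) = (0.0000−0.0000)/(333.8496−189.1814) = 0.0000. V = [p*·0.0000 + (1−p*)·0.0000]/1.11 = 0.0000. B = V − Δ·S = 0.0000.
(2,0): S=74.4464. Δ = (V_up−V_dn)/(S_up−S_dn) = (30.7454−69.4575)/(89.3357−50.6236) = -1.0000. V = [p*·30.7454 + (1−p*)·69.4575]/1.11 = 33.7348. B = V − Δ·S = 108.1812.
(2,1): S=131.3760. Δ = (V_up−V_dn)/(S_up−S_dn) = (4.0676−30.7454)/(157.6512−89.3357) = -0.3905. V = [p*·4.0676 + (1−p*)·30.7454]/1.11 = 7.8243. B = V − Δ·S = 59.1277.
(2,2): S=231.8400. Δ = (V_up−V_dn)/(S_up−S_dn) = (0.0000−4.0676)/(278.2080−157.6512) = -0.0337. V = [p*·0.0000 + (1−p*)·4.0676]/1.11 = 0.6342. B = V − Δ·S = 8.4566.
(1,0): S=109.4800. Δ = (V_up−V_dn)/(S_up−S_dn) = (7.8243−33.7348)/(131.3760−74.4464) = -0.4551. V = [p*·7.8243 + (1−p*)·33.7348]/1.11 = 11.0890. B = V − Δ·S = 60.9168.
(1,1): S=193.2000. Δ = (V_up−V_dn)/(S_up−S_dn) = (0.6342−7.8243)/(231.8400−131.3760) = -0.0716. V = [p*·0.6342 + (1−p*)·7.8243]/1.11 = 1.6925. B = V − Δ·S = 15.5195.
(0,0): S=161.0000. Δ = (V_up−V_dn)/(S_up−S_dn) = (1.6925−11.0890)/(193.2000−109.4800) = -0.1122. V = [p*·1.6925 + (1−p*)·11.0890]/1.11 = 2.9899. B = V − Δ·S = 21.0601.
Check: Δ(0,0)·S0 + B(0,0) = 2.9899 = V0.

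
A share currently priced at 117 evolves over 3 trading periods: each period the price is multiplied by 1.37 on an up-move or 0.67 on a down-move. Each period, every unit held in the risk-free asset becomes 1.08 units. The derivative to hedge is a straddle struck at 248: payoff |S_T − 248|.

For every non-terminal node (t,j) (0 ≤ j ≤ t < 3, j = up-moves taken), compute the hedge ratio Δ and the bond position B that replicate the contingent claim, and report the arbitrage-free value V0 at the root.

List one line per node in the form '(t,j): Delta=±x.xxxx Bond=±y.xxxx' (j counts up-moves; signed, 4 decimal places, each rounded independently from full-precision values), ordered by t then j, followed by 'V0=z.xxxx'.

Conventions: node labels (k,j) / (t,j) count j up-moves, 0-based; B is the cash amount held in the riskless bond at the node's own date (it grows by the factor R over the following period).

(0,0): Delta=-0.6204 Bond=169.3193
(1,0): Delta=-1.0000 Bond=212.6200
(1,1): Delta=-0.4891 Bond=161.8186
(2,0): Delta=-1.0000 Bond=229.6296
(2,1): Delta=-1.0000 Bond=229.6296
(2,2): Delta=-0.3124 Bond=135.9567
V0=96.7300

The replicating-portfolio and risk-neutral prices coincide; use p* = (1.08−0.67)/(1.37−0.67) = 0.5857 for the latter.
Terminal payoffs: V(3,0)=212.8107, V(3,1)=176.0458, V(3,2)=100.8698, V(3,3)=52.8483
Node (2,0) S=52.5213: V=(p*·176.0458+(1−p*)·212.8107)/1.08=177.1083; Δ=(176.0458−212.8107)/(71.9542−35.1893)=-1.0000; B=V−Δ·S=229.6296
Node (2,1) S=107.3943: V=(p*·100.8698+(1−p*)·176.0458)/1.08=122.2353; Δ=(100.8698−176.0458)/(147.1302−71.9542)=-1.0000; B=V−Δ·S=229.6296
Node (2,2) S=219.5973: V=(p*·52.8483+(1−p*)·100.8698)/1.08=67.3546; Δ=(52.8483−100.8698)/(300.8483−147.1302)=-0.3124; B=V−Δ·S=135.9567
Node (1,0) S=78.3900: V=(p*·122.2353+(1−p*)·177.1083)/1.08=134.2300; Δ=(122.2353−177.1083)/(107.3943−52.5213)=-1.0000; B=V−Δ·S=212.6200
Node (1,1) S=160.2900: V=(p*·67.3546+(1−p*)·122.2353)/1.08=83.4175; Δ=(67.3546−122.2353)/(219.5973−107.3943)=-0.4891; B=V−Δ·S=161.8186
Node (0,0) S=117.0000: V=(p*·83.4175+(1−p*)·134.2300)/1.08=96.7300; Δ=(83.4175−134.2300)/(160.2900−78.3900)=-0.6204; B=V−Δ·S=169.3193
Sanity check at the root: Δ(0,0)·S0 + B(0,0) reproduces V0 = 96.7300.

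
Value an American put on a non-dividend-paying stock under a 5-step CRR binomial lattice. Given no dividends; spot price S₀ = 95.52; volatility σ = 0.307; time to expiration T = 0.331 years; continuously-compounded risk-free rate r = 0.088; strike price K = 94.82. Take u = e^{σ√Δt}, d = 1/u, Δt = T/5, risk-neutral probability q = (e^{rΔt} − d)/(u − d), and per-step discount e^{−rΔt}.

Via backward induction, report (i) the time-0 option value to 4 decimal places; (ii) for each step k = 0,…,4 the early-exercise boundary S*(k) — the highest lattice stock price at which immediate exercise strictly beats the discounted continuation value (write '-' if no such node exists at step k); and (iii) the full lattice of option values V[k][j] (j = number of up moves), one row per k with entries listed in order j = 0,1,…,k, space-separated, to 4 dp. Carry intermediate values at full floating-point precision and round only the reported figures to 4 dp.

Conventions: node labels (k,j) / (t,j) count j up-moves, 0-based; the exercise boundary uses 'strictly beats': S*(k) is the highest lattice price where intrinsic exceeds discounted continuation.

price = 5.5628
boundary = - - - 75.3669 81.5615
tree:
5.5628
8.8210 2.5843
13.4415 4.6076 0.7248
19.4531 7.9817 1.5101 0.0000
25.1772 13.2585 3.1462 0.0000 0.0000
30.4666 19.4531 6.5547 0.0000 0.0000 0.0000

Δt=0.06620  u=1.08219  d=0.92405  q=0.51721  discount=0.99419
step 5 (expiry): payoffs max(K−S,0) = 30.4666 19.4531 6.5547 0.0000 0.0000 0.0000
step 4: (k=4,j=0): S=69.6428, K−S=25.1772, hold=24.6264 ⇒ V=25.1772 exercise | (k=4,j=1): S=81.5615, K−S=13.2585, hold=12.7077 ⇒ V=13.2585 exercise | (k=4,j=2): S=95.5200, K−S=0.0000, hold=3.1462 ⇒ V=3.1462 continue | (k=4,j=3): S=111.8674, K−S=0.0000, hold=0.0000 ⇒ V=0.0000 continue | (k=4,j=4): S=131.0124, K−S=0.0000, hold=0.0000 ⇒ V=0.0000 continue  boundary S*=81.5615
step 3: (k=3,j=0): S=75.3669, K−S=19.4531, hold=18.9023 ⇒ V=19.4531 exercise | (k=3,j=1): S=88.2653, K−S=6.5547, hold=7.9817 ⇒ V=7.9817 continue | (k=3,j=2): S=103.3710, K−S=0.0000, hold=1.5101 ⇒ V=1.5101 continue | (k=3,j=3): S=121.0620, K−S=0.0000, hold=0.0000 ⇒ V=0.0000 continue  boundary S*=75.3669
step 2: (k=2,j=0): S=81.5615, K−S=13.2585, hold=13.4415 ⇒ V=13.4415 continue | (k=2,j=1): S=95.5200, K−S=0.0000, hold=4.6076 ⇒ V=4.6076 continue | (k=2,j=2): S=111.8674, K−S=0.0000, hold=0.7248 ⇒ V=0.7248 continue  boundary S*=-
step 1: (k=1,j=0): S=88.2653, K−S=6.5547, hold=8.8210 ⇒ V=8.8210 continue | (k=1,j=1): S=103.3710, K−S=0.0000, hold=2.5843 ⇒ V=2.5843 continue  boundary S*=-
step 0: (k=0,j=0): S=95.5200, K−S=0.0000, hold=5.5628 ⇒ V=5.5628 continue  boundary S*=-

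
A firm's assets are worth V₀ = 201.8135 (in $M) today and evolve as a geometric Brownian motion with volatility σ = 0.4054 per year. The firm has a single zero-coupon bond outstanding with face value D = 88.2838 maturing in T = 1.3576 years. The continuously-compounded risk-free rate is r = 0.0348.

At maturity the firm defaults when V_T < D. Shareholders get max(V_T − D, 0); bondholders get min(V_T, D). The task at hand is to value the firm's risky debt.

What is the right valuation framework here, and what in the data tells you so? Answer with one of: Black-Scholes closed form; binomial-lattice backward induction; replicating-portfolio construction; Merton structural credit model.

framework: Merton structural credit model

Key observation: assets follow a GBM and default happens iff V_T < 88.2838; valuing claims on that split (equity as a call, risky debt as the residual) is the structural model's definition.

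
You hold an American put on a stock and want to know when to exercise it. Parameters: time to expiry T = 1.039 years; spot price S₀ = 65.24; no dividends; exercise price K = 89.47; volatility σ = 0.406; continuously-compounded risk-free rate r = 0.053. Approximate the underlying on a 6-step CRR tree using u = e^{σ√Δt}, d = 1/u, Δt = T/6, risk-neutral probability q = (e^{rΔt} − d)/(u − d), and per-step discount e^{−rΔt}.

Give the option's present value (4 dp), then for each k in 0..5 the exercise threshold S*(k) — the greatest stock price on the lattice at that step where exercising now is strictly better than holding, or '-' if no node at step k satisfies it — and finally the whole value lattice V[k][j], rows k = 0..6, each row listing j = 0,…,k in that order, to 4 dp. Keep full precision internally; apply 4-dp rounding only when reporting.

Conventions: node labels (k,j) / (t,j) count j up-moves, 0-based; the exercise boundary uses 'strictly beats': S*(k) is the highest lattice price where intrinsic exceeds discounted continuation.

price = 25.8264
boundary = - 55.0985 46.5335 55.0985 65.2400 55.0985
tree:
25.8264
34.3715 17.2445
42.9365 24.9381 9.4034
50.1701 34.3715 15.3960 3.2193
56.2792 42.9365 24.2300 6.3090 0.0000
61.4387 50.1701 34.3715 12.3640 0.0000 0.0000
65.7961 56.2792 42.9365 24.2300 0.0000 0.0000 0.0000

Δt=0.17317, u=1.18406, d=0.84455, q=0.48502, disc=e^(-rΔt)=0.99086
k=6 terminal: V=max(K-S,0) → 65.7961 56.2792 42.9365 24.2300 0.0000 0.0000 0.0000
k=5: j=0 S=28.0313 intr=61.4387 cont=60.6213 V=61.4387[EX]; j=1 S=39.2999 intr=50.1701 cont=49.3527 V=50.1701[EX]; j=2 S=55.0985 intr=34.3715 cont=33.5541 V=34.3715[EX]; j=3 S=77.2481 intr=12.2219 cont=12.3640 V=12.3640[hold]; j=4 S=108.3019 intr=0.0000 cont=0.0000 V=0.0000[hold]; j=5 S=151.8393 intr=0.0000 cont=0.0000 V=0.0000[hold]  S*(5)=55.0985
k=4: j=0 S=33.1908 intr=56.2792 cont=55.4618 V=56.2792[EX]; j=1 S=46.5335 intr=42.9365 cont=42.1191 V=42.9365[EX]; j=2 S=65.2400 intr=24.2300 cont=23.4809 V=24.2300[EX]; j=3 S=91.4665 intr=0.0000 cont=6.3090 V=6.3090[hold]; j=4 S=128.2361 intr=0.0000 cont=0.0000 V=0.0000[hold]  S*(4)=65.2400
k=3: j=0 S=39.2999 intr=50.1701 cont=49.3527 V=50.1701[EX]; j=1 S=55.0985 intr=34.3715 cont=33.5541 V=34.3715[EX]; j=2 S=77.2481 intr=12.2219 cont=15.3960 V=15.3960[hold]; j=3 S=108.3019 intr=0.0000 cont=3.2193 V=3.2193[hold]  S*(3)=55.0985
k=2: j=0 S=46.5335 intr=42.9365 cont=42.1191 V=42.9365[EX]; j=1 S=65.2400 intr=24.2300 cont=24.9381 V=24.9381[hold]; j=2 S=91.4665 intr=0.0000 cont=9.4034 V=9.4034[hold]  S*(2)=46.5335
k=1: j=0 S=55.0985 intr=34.3715 cont=33.8944 V=34.3715[EX]; j=1 S=77.2481 intr=12.2219 cont=17.2445 V=17.2445[hold]  S*(1)=55.0985
k=0: j=0 S=65.2400 intr=24.2300 cont=25.8264 V=25.8264[hold]  S*(0)=-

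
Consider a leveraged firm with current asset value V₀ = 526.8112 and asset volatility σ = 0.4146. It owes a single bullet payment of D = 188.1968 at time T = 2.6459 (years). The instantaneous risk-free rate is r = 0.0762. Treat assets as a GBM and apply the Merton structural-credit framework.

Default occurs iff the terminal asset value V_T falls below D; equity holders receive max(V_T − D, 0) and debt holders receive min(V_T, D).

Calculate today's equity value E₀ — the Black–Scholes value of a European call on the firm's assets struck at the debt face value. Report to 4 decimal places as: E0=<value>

E0=375.4392

Apply the equity-as-call identities (strike 188.1968, horizon 2.6459 years):
d₁ = [ln(V₀/D) + (r + σ²/2)T] / (σ√T)
   = [ln(526.8112/188.1968) + (0.0762 + 0.5·0.4146²)·2.6459] / (0.4146·√2.6459)
   = [1.029354 + 0.429024] / 0.674398 = 2.162489
d₂ = d₁ − σ√T = 2.162489 − 0.674398 = 1.488092
N(d₁) = 0.984710,  N(d₂) = 0.931637,  e^(−rT) = 0.817407
E₀ = V₀·N(d₁) − D·e^(−rT)·N(d₂)
   = 526.8112·0.984710 − 188.1968·0.817407·0.931637 = 375.439234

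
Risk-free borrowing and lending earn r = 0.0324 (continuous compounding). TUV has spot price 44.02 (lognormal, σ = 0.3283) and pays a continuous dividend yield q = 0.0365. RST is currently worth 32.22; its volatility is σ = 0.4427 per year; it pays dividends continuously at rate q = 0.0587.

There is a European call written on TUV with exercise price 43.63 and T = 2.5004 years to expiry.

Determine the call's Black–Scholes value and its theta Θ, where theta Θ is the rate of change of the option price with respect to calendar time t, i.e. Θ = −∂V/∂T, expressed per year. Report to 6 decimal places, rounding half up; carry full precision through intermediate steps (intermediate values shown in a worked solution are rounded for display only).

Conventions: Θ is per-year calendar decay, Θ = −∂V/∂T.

σ√T = 0.3283·√2.5004 = 0.519129
d₁ = (ln(S/K) + (r−q+σ²/2)T) / (σ√T) = (ln(44.02/43.63) + (0.0324−0.0365+0.3283²/2)·2.5004) / 0.519129 = (0.008899 + 0.124496) / 0.519129 = 0.256959
d₂ = d₁ − σ√T = 0.256959 − 0.519129 = -0.262170
e^{−rT} = 0.922182
e^{−qT} = 0.912776
N(d₁) = 0.601395,  N(d₂) = 0.396595
Call price V = S·e^{−qT}·N(d₁) − K·e^{−rT}·N(d₂) = 24.164291 − 15.956922 = 8.207369
φ(d₁) = (1/√(2π))·e^{−d₁²/2} = 0.385987
Θ = −S·e^{−qT}·φ(d₁)·σ/(2√T) + q·S·e^{−qT}·N(d₁) − r·K·e^{−rT}·N(d₂) = −1.609988 + 0.881997 − 0.517004 = -1.244996

price = 8.207369
Θ = -1.244996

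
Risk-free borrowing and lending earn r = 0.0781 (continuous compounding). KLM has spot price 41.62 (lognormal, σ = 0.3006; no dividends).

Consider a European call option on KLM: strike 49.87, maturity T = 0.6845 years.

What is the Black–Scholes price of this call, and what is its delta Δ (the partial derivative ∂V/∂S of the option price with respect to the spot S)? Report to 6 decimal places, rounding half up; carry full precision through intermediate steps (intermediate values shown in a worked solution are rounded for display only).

σ√T = 0.3006·√0.6845 = 0.248700
d₁ = (ln(S/K) + (r+σ²/2)T) / (σ√T) = (ln(41.62/49.87) + (0.0781+0.3006²/2)·0.6845) / 0.248700 = (-0.180839 + 0.084385) / 0.248700 = -0.387831
d₂ = d₁ − σ√T = -0.387831 − 0.248700 = -0.636531
e^{−rT} = 0.947944
N(d₁) = 0.349071,  N(d₂) = 0.262215
Call price V = S·N(d₁) − K·e^{−rT}·N(d₂) = 14.528319 − 12.395960 = 2.132358
Δ = N(d₁) = 0.349071

price = 2.132358
Δ = 0.349071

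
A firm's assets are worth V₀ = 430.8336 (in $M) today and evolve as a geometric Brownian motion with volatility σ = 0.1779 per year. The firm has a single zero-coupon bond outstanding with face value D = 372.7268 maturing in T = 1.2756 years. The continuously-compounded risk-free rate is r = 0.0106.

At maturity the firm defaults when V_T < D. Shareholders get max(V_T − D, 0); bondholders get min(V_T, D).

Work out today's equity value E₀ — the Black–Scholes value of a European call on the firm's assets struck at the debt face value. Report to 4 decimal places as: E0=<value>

With assets at 430.8336 and a single debt payment of 372.7268 at 1.2756 years:
d₁ = [ln(V₀/D) + (r + σ²/2)T] / (σ√T)
   = [ln(430.8336/372.7268) + (0.0106 + 0.5·0.1779²)·1.2756] / (0.1779·√1.2756)
   = [0.144876 + 0.033707] / 0.200925 = 0.888806
d₂ = d₁ − σ√T = 0.888806 − 0.200925 = 0.687881
N(d₁) = 0.812946,  N(d₂) = 0.754236,  e^(−rT) = 0.986570
E₀ = V₀·N(d₁) − D·e^(−rT)·N(d₂)
   = 430.8336·0.812946 − 372.7268·0.986570·0.754236 = 72.896124

E0=72.8961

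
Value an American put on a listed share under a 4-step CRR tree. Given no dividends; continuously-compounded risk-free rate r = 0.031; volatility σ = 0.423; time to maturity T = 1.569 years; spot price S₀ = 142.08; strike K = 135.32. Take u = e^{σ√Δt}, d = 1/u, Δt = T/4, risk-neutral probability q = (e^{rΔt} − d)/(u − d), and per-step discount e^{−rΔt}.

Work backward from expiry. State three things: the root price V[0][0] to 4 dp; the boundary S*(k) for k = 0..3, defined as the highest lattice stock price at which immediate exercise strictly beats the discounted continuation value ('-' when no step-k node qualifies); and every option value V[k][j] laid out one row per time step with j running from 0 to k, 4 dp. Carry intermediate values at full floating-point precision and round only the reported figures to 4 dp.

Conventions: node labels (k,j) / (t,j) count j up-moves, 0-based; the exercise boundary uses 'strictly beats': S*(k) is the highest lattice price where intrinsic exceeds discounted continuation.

Δt=0.39225  u=1.30333  d=0.76726  q=0.45698  discount=0.98791
step 4 (expiry): payoffs max(K−S,0) = 86.0807 51.6783 0.0000 0.0000 0.0000
step 3: (k=3,j=0): S=64.1752, K−S=71.1448, hold=69.5093 ⇒ V=71.1448 exercise | (k=3,j=1): S=109.0129, K−S=26.3071, hold=27.7235 ⇒ V=27.7235 continue | (k=3,j=2): S=185.1775, K−S=0.0000, hold=0.0000 ⇒ V=0.0000 continue | (k=3,j=3): S=314.5564, K−S=0.0000, hold=0.0000 ⇒ V=0.0000 continue  boundary S*=64.1752
step 2: (k=2,j=0): S=83.6417, K−S=51.6783, hold=50.6823 ⇒ V=51.6783 exercise | (k=2,j=1): S=142.0800, K−S=0.0000, hold=14.8726 ⇒ V=14.8726 continue | (k=2,j=2): S=241.3478, K−S=0.0000, hold=0.0000 ⇒ V=0.0000 continue  boundary S*=83.6417
step 1: (k=1,j=0): S=109.0129, K−S=26.3071, hold=34.4377 ⇒ V=34.4377 continue | (k=1,j=1): S=185.1775, K−S=0.0000, hold=7.9786 ⇒ V=7.9786 continue  boundary S*=-
step 0: (k=0,j=0): S=142.0800, K−S=0.0000, hold=22.0765 ⇒ V=22.0765 continue  boundary S*=-

price = 22.0765
boundary = - - 83.6417 64.1752
tree:
22.0765
34.4377 7.9786
51.6783 14.8726 0.0000
71.1448 27.7235 0.0000 0.0000
86.0807 51.6783 0.0000 0.0000 0.0000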